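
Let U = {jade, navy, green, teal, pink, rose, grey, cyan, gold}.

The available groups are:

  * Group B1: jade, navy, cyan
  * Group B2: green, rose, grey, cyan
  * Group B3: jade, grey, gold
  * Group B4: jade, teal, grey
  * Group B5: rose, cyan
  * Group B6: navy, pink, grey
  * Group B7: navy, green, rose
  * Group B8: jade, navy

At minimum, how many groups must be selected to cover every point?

B2 and B3 and B4 and B6 together: B2 ∪ B3 ∪ B4 ∪ B6 = {jade, navy, green, teal, pink, rose, grey, cyan, gold} — every point is covered.
No 3 of the 8 groups cover everything (all 56 combinations miss at least one point), so 4 is optimal.

4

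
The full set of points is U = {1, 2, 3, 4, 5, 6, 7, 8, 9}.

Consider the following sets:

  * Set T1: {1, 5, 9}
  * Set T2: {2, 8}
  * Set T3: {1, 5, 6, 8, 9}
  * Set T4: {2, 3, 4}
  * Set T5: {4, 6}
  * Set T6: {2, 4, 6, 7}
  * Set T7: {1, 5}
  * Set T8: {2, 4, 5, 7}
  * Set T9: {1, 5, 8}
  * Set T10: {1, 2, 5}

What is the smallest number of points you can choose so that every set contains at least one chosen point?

3

H = {4, 5, 8} meets every set (each contains at least one member of H), and |H| = 3.
The sets T2, T5, T7 are pairwise disjoint, so any hitting set needs a separate point for each — at least 3. Hence 3 is optimal.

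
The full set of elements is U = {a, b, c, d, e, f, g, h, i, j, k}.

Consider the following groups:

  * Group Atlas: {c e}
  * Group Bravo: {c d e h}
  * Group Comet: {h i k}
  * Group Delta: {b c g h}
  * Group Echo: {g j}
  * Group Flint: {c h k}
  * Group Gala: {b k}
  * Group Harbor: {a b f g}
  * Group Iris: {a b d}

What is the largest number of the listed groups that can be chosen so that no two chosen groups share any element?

Atlas, Comet, Echo, Iris are pairwise disjoint (Atlas={c,e}; Comet={h,i,k}; Echo={g,j}; Iris={a,b,d}).
Every remaining group overlaps one of these, and no 5 of the listed groups are pairwise disjoint, so 4 is the maximum.

4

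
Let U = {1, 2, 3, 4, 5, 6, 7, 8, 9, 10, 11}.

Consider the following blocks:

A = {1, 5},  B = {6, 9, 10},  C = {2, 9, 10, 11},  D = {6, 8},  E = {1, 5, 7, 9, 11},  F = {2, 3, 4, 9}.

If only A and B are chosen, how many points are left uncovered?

Union of A, B = {1, 5, 6, 9, 10}.
Not covered: 2, 3, 4, 7, 8, 11 — 6 points.

6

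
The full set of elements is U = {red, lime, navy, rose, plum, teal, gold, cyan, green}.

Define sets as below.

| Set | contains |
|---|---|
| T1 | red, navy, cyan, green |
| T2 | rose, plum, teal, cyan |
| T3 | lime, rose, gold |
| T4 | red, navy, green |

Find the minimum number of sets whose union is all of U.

T2, T3, and T4 cover everything between them: the union {red, lime, navy, rose, plum, teal, gold, cyan, green} is all of U.
Each set has at most 4 elements, and 2·4 = 8 < 9 — so at least 3 sets are needed, and 3 is optimal.

3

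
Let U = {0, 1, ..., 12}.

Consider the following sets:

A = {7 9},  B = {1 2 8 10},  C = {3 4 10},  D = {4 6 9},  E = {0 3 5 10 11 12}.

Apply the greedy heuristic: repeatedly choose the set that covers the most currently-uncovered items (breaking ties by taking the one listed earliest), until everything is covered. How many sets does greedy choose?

4

Greedy: pick E (covers 6 new) → pick B (covers 3 new) → pick D (covers 3 new) → pick A (covers 1 new). Total picks: 4.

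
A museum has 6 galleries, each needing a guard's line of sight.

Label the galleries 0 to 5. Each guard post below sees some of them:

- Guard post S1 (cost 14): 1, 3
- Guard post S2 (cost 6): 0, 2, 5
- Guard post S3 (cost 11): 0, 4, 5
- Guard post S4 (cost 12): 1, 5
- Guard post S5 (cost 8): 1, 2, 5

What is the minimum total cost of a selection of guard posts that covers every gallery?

31

S1, S2, S3 together cover every gallery (S1 ∪ S2 ∪ S3 = {0, 1, 2, 3, 4, 5}); total cost 14 + 6 + 11 = 31.
No covering selection has total cost below 31.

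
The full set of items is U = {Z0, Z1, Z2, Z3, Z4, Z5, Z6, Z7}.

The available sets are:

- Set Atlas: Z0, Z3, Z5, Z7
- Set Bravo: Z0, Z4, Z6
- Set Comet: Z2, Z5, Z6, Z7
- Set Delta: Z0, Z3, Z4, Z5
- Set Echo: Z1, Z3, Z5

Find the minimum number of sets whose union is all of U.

3

Take {Comet, Delta, Echo}. Their union is {Z0, Z1, Z2, Z3, Z4, Z5, Z6, Z7}, which is all 8 items.
Only Echo contains Z1, so Echo is forced; the remaining 5 items need at least 2 more sets (each remaining set adds at most 3) — so at least 3 sets are needed, and 3 is optimal.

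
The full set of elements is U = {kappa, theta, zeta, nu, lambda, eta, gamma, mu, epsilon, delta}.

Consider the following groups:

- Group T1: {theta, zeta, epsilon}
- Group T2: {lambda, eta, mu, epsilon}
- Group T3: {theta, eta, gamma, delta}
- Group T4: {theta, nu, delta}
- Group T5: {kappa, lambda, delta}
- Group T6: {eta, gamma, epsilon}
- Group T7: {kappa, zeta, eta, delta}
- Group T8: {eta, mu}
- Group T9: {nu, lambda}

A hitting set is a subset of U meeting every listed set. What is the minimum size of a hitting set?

3

H = {theta, lambda, eta} meets every group (each contains at least one member of H), and |H| = 3.
The groups T1, T8, T9 are pairwise disjoint, so any hitting set needs a separate element for each — at least 3. Hence 3 is optimal.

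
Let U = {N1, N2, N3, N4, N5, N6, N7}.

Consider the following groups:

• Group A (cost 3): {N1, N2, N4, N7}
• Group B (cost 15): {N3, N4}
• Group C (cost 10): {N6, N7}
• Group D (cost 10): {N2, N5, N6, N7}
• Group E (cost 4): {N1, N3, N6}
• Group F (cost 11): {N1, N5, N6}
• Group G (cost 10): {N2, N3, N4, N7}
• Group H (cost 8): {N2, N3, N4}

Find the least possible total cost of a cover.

17

A, D, E together cover every item (A ∪ D ∪ E = {N1, N2, N3, N4, N5, N6, N7}); total cost 3 + 10 + 4 = 17.
No covering selection has total cost below 17.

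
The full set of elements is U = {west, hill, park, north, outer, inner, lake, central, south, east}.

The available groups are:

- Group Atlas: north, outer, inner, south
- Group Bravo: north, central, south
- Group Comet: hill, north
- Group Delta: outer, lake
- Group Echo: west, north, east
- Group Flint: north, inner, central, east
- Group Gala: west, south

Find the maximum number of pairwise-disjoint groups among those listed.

Comet, Delta, Gala are pairwise disjoint (Comet={hill,north}; Delta={outer,lake}; Gala={west,south}).
Every remaining group overlaps one of these, and no 4 of the listed groups are pairwise disjoint, so 3 is the maximum.

3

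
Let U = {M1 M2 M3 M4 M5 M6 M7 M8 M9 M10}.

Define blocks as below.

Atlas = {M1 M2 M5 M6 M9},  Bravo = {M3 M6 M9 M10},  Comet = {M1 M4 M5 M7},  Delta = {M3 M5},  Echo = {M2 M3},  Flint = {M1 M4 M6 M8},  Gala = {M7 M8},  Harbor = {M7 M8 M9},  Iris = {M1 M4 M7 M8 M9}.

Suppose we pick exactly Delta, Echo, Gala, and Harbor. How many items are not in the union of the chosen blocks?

Union of Delta, Echo, Gala, Harbor = {M2, M3, M5, M7, M8, M9}.
Not covered: M1, M4, M6, M10 — 4 items.

4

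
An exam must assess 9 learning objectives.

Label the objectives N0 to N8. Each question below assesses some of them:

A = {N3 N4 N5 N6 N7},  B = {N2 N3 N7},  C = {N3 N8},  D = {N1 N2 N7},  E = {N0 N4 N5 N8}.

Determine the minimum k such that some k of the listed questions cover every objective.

Take {A, D, E}. Their union is {N0, N1, N2, N3, N4, N5, N6, N7, N8}, which is all 9 objectives.
Only E contains N0, so E is forced; the remaining 5 objectives need at least 2 more questions (each remaining question adds at most 3) — so at least 3 questions are needed, and 3 is optimal.

3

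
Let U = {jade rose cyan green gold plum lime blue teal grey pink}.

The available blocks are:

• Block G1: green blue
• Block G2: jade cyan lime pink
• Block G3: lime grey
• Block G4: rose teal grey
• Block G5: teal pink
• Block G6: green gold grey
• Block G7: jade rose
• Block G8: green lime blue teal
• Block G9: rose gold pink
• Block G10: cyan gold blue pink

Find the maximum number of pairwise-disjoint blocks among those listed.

4

G1, G3, G5, G7 are pairwise disjoint (G1={green,blue}; G3={lime,grey}; G5={teal,pink}; G7={jade,rose}).
Every remaining block overlaps one of these, and no 5 of the listed blocks are pairwise disjoint, so 4 is the maximum.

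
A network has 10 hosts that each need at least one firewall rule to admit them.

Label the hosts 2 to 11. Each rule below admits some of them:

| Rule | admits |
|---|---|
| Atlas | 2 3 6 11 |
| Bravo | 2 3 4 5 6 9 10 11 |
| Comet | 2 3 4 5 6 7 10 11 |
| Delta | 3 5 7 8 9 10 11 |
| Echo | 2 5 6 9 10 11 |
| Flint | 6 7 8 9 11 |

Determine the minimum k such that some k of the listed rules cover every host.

Bravo and Delta together: Bravo ∪ Delta = {2, 3, 4, 5, 6, 7, 8, 9, 10, 11} — every host is covered.
No single rule has all 10 hosts (the largest, Bravo, has 8), so 2 is optimal.

2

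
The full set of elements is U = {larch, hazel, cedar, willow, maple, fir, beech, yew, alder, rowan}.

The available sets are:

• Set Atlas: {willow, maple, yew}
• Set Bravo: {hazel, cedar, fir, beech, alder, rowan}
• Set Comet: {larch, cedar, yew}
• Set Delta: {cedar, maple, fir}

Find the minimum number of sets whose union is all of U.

Take {Atlas, Bravo, Comet}. Their union is {larch, hazel, cedar, willow, maple, fir, beech, yew, alder, rowan}, which is all 10 elements.
Only Comet contains larch, so Comet is forced; the remaining 7 elements need at least 2 more sets (each remaining set adds at most 5) — so at least 3 sets are needed, and 3 is optimal.

3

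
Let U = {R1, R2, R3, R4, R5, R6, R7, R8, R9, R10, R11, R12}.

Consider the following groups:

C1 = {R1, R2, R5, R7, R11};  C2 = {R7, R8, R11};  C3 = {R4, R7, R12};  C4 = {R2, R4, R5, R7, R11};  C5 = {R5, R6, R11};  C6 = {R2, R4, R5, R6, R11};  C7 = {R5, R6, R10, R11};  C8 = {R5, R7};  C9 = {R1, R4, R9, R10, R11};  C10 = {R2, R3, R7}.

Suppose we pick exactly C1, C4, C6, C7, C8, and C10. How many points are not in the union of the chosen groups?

3

Union of C1, C4, C6, C7, C8, C10 = {R1, R2, R3, R4, R5, R6, R7, R10, R11}.
Not covered: R8, R9, R12 — 3 points.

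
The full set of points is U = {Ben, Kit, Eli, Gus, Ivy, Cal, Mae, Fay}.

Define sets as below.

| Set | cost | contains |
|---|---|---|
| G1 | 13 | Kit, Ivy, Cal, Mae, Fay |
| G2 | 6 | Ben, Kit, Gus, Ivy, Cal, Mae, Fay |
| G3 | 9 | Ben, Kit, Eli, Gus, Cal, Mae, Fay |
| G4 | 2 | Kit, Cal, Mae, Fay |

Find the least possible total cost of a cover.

G2, G3 together cover every point (G2 ∪ G3 = {Ben, Kit, Eli, Gus, Ivy, Cal, Mae, Fay}); total cost 6 + 9 = 15.
The greedy pick G4, G2, G3 costs 17; no covering selection beats 15.

15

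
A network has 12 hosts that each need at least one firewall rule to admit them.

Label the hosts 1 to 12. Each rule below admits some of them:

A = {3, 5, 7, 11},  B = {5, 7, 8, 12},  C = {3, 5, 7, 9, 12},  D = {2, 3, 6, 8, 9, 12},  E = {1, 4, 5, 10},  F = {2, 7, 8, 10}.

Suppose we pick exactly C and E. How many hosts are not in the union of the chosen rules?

Union of C, E = {1, 3, 4, 5, 7, 9, 10, 12}.
Not covered: 2, 6, 8, 11 — 4 hosts.

4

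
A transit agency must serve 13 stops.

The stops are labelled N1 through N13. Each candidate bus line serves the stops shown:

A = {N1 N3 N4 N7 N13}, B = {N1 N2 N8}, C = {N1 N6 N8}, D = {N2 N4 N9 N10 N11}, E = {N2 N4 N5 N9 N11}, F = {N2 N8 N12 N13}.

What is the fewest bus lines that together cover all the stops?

5

A and C and D and E and F together: A ∪ C ∪ D ∪ E ∪ F = {N1, N2, N3, N4, N5, N6, N7, N8, N9, N10, N11, N12, N13} — every stop is covered.
No 4 of the 6 bus lines cover everything (all 15 combinations miss at least one stop), so 5 is optimal.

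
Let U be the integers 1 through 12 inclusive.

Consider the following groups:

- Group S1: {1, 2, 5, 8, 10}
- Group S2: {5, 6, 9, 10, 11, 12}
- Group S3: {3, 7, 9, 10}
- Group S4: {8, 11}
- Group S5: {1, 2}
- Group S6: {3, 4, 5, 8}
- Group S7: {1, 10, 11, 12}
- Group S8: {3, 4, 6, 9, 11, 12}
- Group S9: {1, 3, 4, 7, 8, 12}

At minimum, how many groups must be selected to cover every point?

Take {S2, S5, S9}. Their union is {1, 2, 3, 4, 5, 6, 7, 8, 9, 10, 11, 12}, which is all 12 points.
No 2 of the 9 groups cover everything (all 36 combinations miss at least one point), so 3 is optimal.

3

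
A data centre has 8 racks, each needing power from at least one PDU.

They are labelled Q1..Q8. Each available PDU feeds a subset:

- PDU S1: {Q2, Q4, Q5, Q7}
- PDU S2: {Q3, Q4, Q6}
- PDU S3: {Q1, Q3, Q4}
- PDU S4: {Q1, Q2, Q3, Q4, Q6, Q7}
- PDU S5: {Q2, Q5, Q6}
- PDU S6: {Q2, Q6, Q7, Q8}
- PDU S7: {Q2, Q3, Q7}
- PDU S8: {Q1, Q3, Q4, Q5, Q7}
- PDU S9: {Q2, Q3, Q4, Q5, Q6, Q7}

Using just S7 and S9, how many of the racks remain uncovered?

Union of S7, S9 = {Q2, Q3, Q4, Q5, Q6, Q7}.
Not covered: Q1, Q8 — 2 racks.

2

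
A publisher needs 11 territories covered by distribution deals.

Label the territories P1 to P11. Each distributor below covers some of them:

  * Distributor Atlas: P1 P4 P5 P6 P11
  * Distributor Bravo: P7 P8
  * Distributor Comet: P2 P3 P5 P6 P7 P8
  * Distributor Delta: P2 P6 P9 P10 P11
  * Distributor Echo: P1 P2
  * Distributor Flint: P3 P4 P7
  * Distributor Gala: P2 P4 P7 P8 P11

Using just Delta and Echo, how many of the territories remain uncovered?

5

Union of Delta, Echo = {P1, P2, P6, P9, P10, P11}.
Not covered: P3, P4, P5, P7, P8 — 5 territories.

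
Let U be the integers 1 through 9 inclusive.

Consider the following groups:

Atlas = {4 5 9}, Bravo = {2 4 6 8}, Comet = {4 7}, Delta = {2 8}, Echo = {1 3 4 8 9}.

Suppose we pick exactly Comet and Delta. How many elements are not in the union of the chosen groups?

5

Union of Comet, Delta = {2, 4, 7, 8}.
Not covered: 1, 3, 5, 6, 9 — 5 elements.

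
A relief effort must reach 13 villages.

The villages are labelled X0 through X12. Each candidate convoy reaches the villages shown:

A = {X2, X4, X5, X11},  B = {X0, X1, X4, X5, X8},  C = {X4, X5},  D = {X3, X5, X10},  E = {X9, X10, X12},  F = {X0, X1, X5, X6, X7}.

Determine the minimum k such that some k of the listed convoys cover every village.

5

A and B and D and E and F together: A ∪ B ∪ D ∪ E ∪ F = {X0, X1, X2, X3, X4, X5, X6, X7, X8, X9, X10, X11, X12} — every village is covered.
No 4 of the 6 convoys cover everything (all 15 combinations miss at least one village), so 5 is optimal.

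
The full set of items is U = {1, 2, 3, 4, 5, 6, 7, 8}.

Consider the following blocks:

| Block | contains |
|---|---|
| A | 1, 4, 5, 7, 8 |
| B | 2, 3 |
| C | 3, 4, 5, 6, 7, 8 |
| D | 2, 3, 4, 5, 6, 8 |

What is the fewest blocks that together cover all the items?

Take {A, D}. Their union is {1, 2, 3, 4, 5, 6, 7, 8}, which is all 8 items.
No single block has all 8 items (the largest, C, has 6), so 2 is optimal.

2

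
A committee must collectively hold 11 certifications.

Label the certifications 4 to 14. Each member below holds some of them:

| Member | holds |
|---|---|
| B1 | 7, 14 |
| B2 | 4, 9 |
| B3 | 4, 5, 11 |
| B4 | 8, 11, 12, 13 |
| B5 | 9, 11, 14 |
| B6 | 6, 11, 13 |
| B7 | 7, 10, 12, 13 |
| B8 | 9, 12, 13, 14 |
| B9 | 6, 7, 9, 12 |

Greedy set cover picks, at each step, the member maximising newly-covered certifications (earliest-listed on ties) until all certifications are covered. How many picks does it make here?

5

Greedy: pick B4 (covers 4 new) → pick B9 (covers 3 new) → pick B3 (covers 2 new) → pick B1 (covers 1 new) → pick B7 (covers 1 new). Total picks: 5.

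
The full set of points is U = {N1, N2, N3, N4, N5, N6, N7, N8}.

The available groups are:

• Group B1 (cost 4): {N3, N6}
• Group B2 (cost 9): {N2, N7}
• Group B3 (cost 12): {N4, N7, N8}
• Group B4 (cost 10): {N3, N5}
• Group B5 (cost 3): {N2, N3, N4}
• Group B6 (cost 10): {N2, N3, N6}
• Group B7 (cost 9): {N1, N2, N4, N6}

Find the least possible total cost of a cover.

B3, B4, B7 together cover every point (B3 ∪ B4 ∪ B7 = {N1, N2, N3, N4, N5, N6, N7, N8}); total cost 12 + 10 + 9 = 31.
The greedy pick B5, B1, B3, B7, B4 costs 38; no covering selection beats 31.

31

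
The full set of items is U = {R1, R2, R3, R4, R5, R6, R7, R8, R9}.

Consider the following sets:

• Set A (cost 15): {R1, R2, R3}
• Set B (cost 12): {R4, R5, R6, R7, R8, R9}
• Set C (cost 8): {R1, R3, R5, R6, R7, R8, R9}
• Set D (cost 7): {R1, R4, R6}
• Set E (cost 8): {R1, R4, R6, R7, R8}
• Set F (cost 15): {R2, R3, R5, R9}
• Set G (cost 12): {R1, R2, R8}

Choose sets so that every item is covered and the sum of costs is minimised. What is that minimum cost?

23

E, F together cover every item (E ∪ F = {R1, R2, R3, R4, R5, R6, R7, R8, R9}); total cost 8 + 15 = 23.
The greedy pick C, D, G costs 27; no covering selection beats 23.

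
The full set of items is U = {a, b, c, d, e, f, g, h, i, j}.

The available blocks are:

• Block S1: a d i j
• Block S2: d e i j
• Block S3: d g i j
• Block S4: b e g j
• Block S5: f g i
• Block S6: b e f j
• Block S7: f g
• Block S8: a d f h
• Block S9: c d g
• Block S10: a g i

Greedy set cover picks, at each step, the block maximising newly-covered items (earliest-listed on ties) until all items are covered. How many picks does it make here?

Greedy: pick S1 (covers 4 new) → pick S4 (covers 3 new) → pick S8 (covers 2 new) → pick S9 (covers 1 new). Total picks: 4.

4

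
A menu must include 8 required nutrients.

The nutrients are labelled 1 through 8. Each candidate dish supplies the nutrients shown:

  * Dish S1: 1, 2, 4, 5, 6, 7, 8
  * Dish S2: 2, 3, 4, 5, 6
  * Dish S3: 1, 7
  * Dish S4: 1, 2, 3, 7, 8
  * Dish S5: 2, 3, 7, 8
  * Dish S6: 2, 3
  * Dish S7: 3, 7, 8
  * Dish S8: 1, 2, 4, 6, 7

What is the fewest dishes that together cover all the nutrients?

2

Take {S1, S6}. Their union is {1, 2, 3, 4, 5, 6, 7, 8}, which is all 8 nutrients.
No single dish has all 8 nutrients (the largest, S1, has 7), so 2 is optimal.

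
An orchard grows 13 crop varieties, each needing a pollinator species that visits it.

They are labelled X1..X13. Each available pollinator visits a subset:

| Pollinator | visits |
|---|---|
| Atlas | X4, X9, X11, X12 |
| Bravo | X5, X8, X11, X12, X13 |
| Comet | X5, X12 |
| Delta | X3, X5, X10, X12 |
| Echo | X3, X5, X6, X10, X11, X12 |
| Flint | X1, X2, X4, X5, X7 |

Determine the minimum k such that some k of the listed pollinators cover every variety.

Take {Atlas, Bravo, Echo, Flint}. Their union is {X1, X2, X3, X4, X5, X6, X7, X8, X9, X10, X11, X12, X13}, which is all 13 varieties.
Only Atlas contains X9, so Atlas is forced; the remaining 9 varieties need at least 3 more pollinators (each remaining pollinator adds at most 4) — so at least 4 pollinators are needed, and 4 is optimal.

4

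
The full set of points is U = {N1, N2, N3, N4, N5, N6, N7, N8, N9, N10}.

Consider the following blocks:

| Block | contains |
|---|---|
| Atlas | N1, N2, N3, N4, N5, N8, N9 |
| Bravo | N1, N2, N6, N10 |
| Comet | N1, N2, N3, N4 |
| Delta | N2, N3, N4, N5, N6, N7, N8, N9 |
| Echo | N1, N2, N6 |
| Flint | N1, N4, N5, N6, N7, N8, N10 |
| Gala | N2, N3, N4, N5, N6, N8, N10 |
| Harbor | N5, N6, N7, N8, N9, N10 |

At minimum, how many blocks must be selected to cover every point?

2

Comet and Harbor cover everything between them: the union {N1, N2, N3, N4, N5, N6, N7, N8, N9, N10} is all of U.
No single block has all 10 points (the largest, Delta, has 8), so 2 is optimal.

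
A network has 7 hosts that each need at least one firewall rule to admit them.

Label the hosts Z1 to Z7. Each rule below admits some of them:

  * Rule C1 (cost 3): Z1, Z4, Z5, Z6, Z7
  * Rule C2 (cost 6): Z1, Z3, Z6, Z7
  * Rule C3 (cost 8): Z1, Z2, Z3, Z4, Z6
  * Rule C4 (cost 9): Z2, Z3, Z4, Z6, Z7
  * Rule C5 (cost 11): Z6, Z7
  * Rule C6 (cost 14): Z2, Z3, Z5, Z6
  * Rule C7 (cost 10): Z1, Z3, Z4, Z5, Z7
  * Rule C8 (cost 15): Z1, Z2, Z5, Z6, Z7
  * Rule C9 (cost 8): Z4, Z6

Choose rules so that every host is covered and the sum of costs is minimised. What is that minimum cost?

11

C1, C3 together cover every host (C1 ∪ C3 = {Z1, Z2, Z3, Z4, Z5, Z6, Z7}); total cost 3 + 8 = 11.
No covering selection has total cost below 11.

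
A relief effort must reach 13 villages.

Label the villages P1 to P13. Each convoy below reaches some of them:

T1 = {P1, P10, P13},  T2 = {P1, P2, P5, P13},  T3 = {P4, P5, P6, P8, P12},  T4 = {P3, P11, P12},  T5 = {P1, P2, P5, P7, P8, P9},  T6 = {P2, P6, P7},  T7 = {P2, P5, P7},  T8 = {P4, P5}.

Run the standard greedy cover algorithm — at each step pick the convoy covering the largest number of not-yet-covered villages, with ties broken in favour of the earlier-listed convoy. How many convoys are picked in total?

Greedy: pick T5 (covers 6 new) → pick T3 (covers 3 new) → pick T1 (covers 2 new) → pick T4 (covers 2 new). Total picks: 4.

4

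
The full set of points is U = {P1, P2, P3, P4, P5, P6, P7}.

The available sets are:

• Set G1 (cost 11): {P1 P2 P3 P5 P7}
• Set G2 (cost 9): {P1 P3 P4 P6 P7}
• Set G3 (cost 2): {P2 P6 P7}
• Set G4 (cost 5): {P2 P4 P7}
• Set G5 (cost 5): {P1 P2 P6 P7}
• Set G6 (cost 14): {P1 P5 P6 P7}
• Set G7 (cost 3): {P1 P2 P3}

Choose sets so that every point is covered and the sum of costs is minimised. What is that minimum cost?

18

G1, G3, G4 together cover every point (G1 ∪ G3 ∪ G4 = {P1, P2, P3, P4, P5, P6, P7}); total cost 11 + 2 + 5 = 18.
The greedy pick G3, G7, G4, G1 costs 21; no covering selection beats 18.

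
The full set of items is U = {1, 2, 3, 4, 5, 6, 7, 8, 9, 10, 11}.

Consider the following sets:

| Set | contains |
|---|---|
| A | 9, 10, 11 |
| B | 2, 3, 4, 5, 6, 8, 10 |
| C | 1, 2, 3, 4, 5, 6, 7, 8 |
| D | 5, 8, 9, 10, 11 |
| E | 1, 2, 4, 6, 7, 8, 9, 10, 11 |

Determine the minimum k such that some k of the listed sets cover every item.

2

Take {A, C}. Their union is {1, 2, 3, 4, 5, 6, 7, 8, 9, 10, 11}, which is all 11 items.
No single set has all 11 items (the largest, E, has 9), so 2 is optimal.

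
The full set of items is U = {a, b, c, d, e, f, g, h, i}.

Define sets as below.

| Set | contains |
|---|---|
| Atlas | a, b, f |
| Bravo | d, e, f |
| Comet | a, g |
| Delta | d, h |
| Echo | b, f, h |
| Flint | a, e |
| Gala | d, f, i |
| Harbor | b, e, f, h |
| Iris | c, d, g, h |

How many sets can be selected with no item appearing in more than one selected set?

Comet, Harbor are pairwise disjoint (Comet={a,g}; Harbor={b,e,f,h}).
Every remaining set overlaps one of these, and no 3 of the listed sets are pairwise disjoint, so 2 is the maximum.

2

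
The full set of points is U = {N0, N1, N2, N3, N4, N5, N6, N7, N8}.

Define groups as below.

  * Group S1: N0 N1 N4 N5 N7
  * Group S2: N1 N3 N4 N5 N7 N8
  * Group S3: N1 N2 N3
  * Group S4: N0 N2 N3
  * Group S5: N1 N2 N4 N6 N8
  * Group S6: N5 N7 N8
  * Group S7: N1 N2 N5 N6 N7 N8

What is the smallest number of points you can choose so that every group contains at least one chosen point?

2

Take H = {N2, N5}. Each listed group contains at least one of these, so H is a hitting set of size 2.
The groups S3, S6 are pairwise disjoint, so any hitting set needs a separate point for each — at least 2. Hence 2 is optimal.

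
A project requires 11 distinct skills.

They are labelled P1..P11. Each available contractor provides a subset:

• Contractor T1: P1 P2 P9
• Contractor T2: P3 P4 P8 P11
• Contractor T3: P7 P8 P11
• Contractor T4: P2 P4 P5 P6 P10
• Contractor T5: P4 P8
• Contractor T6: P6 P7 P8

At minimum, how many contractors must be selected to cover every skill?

Take {T1, T2, T3, T4}. Their union is {P1, P2, P3, P4, P5, P6, P7, P8, P9, P10, P11}, which is all 11 skills.
No 3 of the 6 contractors cover everything (all 20 combinations miss at least one skill), so 4 is optimal.

4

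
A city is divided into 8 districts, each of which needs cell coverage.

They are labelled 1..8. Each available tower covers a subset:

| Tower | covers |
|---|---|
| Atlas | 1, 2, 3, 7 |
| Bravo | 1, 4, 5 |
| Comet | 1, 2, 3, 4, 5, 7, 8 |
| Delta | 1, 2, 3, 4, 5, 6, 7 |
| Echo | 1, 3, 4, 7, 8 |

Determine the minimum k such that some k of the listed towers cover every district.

Take {Comet, Delta}. Their union is {1, 2, 3, 4, 5, 6, 7, 8}, which is all 8 districts.
No single tower has all 8 districts (the largest, Comet, has 7), so 2 is optimal.

2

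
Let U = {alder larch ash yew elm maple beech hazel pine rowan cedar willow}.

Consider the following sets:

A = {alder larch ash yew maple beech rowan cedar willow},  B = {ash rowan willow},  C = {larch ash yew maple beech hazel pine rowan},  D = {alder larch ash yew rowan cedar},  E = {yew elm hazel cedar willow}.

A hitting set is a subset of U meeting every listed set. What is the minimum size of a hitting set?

2

H = {ash, elm} meets every set (each contains at least one member of H), and |H| = 2.
No single point lies in every set, so at least 2 are needed and 2 is optimal.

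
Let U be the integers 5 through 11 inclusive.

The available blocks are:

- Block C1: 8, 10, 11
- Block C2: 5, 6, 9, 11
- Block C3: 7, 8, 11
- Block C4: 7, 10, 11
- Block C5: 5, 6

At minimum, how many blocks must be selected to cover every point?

3

Take {C2, C3, C4}. Their union is {5, 6, 7, 8, 9, 10, 11}, which is all 7 points.
Only C2 contains 9, so C2 is forced; the remaining 3 points need at least 2 more blocks (each remaining block adds at most 2) — so at least 3 blocks are needed, and 3 is optimal.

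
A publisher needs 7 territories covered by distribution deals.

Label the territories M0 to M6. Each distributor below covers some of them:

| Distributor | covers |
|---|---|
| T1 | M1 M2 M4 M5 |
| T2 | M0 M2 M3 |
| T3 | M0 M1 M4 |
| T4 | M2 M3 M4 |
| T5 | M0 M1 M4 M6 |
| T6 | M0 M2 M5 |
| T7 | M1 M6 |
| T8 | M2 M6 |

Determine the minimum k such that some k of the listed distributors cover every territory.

3

T2 and T5 and T6 together: T2 ∪ T5 ∪ T6 = {M0, M1, M2, M3, M4, M5, M6} — every territory is covered.
No 2 of the 8 distributors cover everything (all 28 combinations miss at least one territory), so 3 is optimal.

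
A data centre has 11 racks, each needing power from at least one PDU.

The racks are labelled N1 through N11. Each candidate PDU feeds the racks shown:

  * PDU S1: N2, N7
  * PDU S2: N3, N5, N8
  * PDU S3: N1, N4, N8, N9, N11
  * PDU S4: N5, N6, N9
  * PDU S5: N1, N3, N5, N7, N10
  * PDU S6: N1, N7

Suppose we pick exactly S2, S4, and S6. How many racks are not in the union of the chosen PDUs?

Union of S2, S4, S6 = {N1, N3, N5, N6, N7, N8, N9}.
Not covered: N2, N4, N10, N11 — 4 racks.

4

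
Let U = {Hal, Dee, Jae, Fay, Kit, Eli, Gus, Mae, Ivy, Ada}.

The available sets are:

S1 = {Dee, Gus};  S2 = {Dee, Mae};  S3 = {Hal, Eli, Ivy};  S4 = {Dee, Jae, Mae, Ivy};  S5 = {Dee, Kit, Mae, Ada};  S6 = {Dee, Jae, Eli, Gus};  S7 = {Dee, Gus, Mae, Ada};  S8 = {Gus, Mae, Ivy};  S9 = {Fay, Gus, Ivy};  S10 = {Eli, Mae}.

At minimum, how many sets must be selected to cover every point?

S3 and S4 and S5 and S9 together: S3 ∪ S4 ∪ S5 ∪ S9 = {Hal, Dee, Jae, Fay, Kit, Eli, Gus, Mae, Ivy, Ada} — every point is covered.
No 3 of the 10 sets cover everything (all 120 combinations miss at least one point), so 4 is optimal.

4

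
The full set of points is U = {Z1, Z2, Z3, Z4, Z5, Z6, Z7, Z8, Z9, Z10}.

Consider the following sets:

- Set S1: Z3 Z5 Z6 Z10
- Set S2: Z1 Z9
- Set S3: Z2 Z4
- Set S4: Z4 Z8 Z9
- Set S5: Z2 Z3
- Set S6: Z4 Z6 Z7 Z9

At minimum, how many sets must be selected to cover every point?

5

S1 and S2 and S4 and S5 and S6 together: S1 ∪ S2 ∪ S4 ∪ S5 ∪ S6 = {Z1, Z2, Z3, Z4, Z5, Z6, Z7, Z8, Z9, Z10} — every point is covered.
No 4 of the 6 sets cover everything (all 15 combinations miss at least one point), so 5 is optimal.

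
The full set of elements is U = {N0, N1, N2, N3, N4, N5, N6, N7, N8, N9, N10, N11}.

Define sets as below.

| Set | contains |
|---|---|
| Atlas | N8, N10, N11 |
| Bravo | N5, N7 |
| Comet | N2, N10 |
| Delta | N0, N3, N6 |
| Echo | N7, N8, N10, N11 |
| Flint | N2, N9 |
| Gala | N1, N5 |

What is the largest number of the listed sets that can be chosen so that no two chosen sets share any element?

4

Atlas, Delta, Flint, Gala are pairwise disjoint (Atlas={N8,N10,N11}; Delta={N0,N3,N6}; Flint={N2,N9}; Gala={N1,N5}).
Every remaining set overlaps one of these, and no 5 of the listed sets are pairwise disjoint, so 4 is the maximum.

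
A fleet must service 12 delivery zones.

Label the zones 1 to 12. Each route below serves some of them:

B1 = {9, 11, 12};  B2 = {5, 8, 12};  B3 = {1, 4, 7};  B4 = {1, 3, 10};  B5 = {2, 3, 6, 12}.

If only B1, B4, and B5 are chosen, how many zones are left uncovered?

Union of B1, B4, B5 = {1, 2, 3, 6, 9, 10, 11, 12}.
Not covered: 4, 5, 7, 8 — 4 zones.

4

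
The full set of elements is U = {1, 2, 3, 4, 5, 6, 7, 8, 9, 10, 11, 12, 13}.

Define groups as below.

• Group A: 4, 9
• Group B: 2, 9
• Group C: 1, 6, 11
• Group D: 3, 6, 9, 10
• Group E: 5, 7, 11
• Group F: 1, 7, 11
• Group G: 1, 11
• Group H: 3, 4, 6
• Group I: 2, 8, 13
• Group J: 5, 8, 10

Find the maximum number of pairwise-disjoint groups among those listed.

4

B, G, H, J are pairwise disjoint (B={2,9}; G={1,11}; H={3,4,6}; J={5,8,10}).
Every remaining group overlaps one of these, and no 5 of the listed groups are pairwise disjoint, so 4 is the maximum.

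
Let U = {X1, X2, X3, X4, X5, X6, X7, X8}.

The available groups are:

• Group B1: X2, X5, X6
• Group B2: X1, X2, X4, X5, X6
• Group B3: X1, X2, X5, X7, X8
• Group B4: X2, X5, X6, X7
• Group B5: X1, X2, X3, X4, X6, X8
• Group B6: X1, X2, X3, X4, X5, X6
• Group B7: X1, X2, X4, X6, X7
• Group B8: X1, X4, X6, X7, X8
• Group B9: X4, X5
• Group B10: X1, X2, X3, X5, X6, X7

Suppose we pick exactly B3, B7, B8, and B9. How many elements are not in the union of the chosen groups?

1

Union of B3, B7, B8, B9 = {X1, X2, X4, X5, X6, X7, X8}.
Not covered: X3 — 1 element.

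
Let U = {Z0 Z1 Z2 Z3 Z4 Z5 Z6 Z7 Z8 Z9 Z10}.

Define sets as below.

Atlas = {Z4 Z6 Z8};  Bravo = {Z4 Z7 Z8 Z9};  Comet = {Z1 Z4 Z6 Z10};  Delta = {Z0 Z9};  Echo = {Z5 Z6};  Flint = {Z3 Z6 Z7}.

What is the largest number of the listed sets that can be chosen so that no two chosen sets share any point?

Comet, Delta are pairwise disjoint (Comet={Z1,Z4,Z6,Z10}; Delta={Z0,Z9}).
Every remaining set overlaps one of these, and no 3 of the listed sets are pairwise disjoint, so 2 is the maximum.

2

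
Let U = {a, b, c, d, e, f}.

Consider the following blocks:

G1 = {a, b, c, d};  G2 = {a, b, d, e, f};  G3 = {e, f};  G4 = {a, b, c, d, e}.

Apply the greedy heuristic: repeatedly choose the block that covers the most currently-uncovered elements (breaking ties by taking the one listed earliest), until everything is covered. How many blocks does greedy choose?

Greedy: pick G2 (covers 5 new) → pick G1 (covers 1 new). Total picks: 2.

2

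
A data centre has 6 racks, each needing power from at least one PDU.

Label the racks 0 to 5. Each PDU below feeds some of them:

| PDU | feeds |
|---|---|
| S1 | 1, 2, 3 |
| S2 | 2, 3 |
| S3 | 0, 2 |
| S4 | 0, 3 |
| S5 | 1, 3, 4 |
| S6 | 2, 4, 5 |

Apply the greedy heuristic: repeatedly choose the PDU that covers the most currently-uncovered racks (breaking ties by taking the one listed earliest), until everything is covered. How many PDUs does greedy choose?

3

Greedy: pick S1 (covers 3 new) → pick S6 (covers 2 new) → pick S3 (covers 1 new). Total picks: 3.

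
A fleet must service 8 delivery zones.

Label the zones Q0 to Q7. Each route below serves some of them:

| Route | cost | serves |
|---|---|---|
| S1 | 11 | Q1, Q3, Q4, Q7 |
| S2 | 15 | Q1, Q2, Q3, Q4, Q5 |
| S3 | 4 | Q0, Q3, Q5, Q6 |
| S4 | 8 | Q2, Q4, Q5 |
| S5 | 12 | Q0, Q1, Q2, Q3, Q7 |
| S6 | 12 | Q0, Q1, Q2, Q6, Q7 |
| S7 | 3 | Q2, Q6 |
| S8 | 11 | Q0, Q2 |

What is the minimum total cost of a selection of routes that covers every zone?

S1, S3, S7 together cover every zone (S1 ∪ S3 ∪ S7 = {Q0, Q1, Q2, Q3, Q4, Q5, Q6, Q7}); total cost 11 + 4 + 3 = 18.
No covering selection has total cost below 18.

18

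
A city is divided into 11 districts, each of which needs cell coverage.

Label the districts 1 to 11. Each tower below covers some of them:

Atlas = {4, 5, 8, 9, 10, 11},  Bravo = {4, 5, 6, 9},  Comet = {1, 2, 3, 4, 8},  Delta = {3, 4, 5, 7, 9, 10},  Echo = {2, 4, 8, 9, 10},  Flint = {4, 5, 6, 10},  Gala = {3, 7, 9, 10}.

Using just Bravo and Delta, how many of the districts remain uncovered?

Union of Bravo, Delta = {3, 4, 5, 6, 7, 9, 10}.
Not covered: 1, 2, 8, 11 — 4 districts.

4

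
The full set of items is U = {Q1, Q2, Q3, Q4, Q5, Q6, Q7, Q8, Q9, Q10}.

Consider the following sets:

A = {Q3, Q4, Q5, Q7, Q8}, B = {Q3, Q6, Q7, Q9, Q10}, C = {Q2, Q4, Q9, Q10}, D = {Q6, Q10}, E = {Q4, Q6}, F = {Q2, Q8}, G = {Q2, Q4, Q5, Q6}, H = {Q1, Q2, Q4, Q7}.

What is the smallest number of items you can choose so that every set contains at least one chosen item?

3

Take T = {Q4, Q6, Q8}. Each listed set contains at least one of these, so T is a hitting set of size 3.
No choice of 2 items meets every set, so 3 is the minimum.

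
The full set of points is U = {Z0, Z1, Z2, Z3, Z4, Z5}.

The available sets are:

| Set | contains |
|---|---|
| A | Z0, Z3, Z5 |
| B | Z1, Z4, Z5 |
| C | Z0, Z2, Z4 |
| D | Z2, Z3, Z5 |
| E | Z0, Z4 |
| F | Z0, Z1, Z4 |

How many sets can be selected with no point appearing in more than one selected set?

D, E are pairwise disjoint (D={Z2,Z3,Z5}; E={Z0,Z4}).
Every remaining set overlaps one of these, and no 3 of the listed sets are pairwise disjoint, so 2 is the maximum.

2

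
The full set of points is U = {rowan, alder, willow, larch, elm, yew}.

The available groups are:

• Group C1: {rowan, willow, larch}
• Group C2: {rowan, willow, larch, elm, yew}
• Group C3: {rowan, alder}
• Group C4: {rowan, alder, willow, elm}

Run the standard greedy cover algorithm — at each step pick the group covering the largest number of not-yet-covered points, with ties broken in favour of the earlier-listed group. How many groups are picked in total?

Greedy: pick C2 (covers 5 new) → pick C3 (covers 1 new). Total picks: 2.

2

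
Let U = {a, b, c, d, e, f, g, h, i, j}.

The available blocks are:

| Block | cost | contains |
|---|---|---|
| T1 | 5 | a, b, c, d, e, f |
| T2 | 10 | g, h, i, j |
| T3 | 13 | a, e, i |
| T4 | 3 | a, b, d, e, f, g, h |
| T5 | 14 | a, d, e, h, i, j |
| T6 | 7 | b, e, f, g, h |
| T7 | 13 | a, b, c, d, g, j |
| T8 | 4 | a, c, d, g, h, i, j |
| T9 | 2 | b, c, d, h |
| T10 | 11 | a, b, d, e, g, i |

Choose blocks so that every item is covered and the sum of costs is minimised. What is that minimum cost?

7

T4, T8 together cover every item (T4 ∪ T8 = {a, b, c, d, e, f, g, h, i, j}); total cost 3 + 4 = 7.
No covering selection has total cost below 7.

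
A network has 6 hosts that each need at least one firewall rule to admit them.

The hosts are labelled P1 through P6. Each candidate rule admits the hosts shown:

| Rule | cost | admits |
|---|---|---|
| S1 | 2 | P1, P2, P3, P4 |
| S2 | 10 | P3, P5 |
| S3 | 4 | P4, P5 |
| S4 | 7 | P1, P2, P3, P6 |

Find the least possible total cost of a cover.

11

S3, S4 together cover every host (S3 ∪ S4 = {P1, P2, P3, P4, P5, P6}); total cost 4 + 7 = 11.
The greedy pick S1, S3, S4 costs 13; no covering selection beats 11.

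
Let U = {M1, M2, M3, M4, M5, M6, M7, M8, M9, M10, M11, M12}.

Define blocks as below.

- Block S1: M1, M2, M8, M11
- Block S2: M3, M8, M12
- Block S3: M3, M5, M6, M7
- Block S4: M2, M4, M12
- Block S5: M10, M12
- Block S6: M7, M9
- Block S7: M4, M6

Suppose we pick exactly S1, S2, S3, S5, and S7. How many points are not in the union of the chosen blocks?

1

Union of S1, S2, S3, S5, S7 = {M1, M2, M3, M4, M5, M6, M7, M8, M10, M11, M12}.
Not covered: M9 — 1 point.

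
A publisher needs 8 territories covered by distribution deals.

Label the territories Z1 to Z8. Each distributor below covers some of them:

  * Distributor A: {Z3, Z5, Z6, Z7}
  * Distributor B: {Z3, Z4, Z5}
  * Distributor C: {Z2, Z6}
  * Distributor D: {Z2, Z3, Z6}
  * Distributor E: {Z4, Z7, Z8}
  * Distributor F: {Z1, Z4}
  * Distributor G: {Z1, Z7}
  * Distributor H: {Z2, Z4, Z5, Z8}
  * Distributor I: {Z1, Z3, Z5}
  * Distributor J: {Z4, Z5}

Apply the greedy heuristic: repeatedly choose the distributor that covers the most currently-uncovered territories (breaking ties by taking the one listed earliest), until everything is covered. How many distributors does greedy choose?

3

Greedy: pick A (covers 4 new) → pick H (covers 3 new) → pick F (covers 1 new). Total picks: 3.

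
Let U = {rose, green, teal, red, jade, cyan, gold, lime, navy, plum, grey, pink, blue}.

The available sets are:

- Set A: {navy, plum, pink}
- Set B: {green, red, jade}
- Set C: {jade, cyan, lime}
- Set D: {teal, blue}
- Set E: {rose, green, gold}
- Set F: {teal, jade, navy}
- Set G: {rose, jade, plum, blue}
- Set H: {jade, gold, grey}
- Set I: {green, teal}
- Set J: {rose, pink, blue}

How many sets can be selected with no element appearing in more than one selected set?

A, C, D, E are pairwise disjoint (A={navy,plum,pink}; C={jade,cyan,lime}; D={teal,blue}; E={rose,green,gold}).
Every remaining set overlaps one of these, and no 5 of the listed sets are pairwise disjoint, so 4 is the maximum.

4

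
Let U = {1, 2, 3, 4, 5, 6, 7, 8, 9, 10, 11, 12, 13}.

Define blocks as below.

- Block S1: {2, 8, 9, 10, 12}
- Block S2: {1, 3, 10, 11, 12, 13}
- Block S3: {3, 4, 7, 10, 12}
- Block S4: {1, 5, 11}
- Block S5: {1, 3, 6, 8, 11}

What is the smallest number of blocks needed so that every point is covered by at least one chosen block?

S1 and S2 and S3 and S4 and S5 together: S1 ∪ S2 ∪ S3 ∪ S4 ∪ S5 = {1, 2, 3, 4, 5, 6, 7, 8, 9, 10, 11, 12, 13} — every point is covered.
No 4 of the 5 blocks cover everything (all 5 combinations miss at least one point), so 5 is optimal.

5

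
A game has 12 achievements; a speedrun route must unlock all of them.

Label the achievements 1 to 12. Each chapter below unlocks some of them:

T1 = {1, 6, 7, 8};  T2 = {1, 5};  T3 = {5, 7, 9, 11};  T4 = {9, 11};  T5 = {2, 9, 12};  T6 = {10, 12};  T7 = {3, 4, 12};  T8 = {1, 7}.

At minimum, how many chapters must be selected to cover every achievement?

T1 and T3 and T5 and T6 and T7 together: T1 ∪ T3 ∪ T5 ∪ T6 ∪ T7 = {1, 2, 3, 4, 5, 6, 7, 8, 9, 10, 11, 12} — every achievement is covered.
No 4 of the 8 chapters cover everything (all 70 combinations miss at least one achievement), so 5 is optimal.

5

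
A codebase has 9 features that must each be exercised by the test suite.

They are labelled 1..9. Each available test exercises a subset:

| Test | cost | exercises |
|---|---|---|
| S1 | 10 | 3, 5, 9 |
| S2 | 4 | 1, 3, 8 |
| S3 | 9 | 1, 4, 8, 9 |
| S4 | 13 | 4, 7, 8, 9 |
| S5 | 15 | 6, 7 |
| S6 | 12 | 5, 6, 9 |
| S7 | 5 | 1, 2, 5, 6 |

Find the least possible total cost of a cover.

22

S2, S4, S7 together cover every feature (S2 ∪ S4 ∪ S7 = {1, 2, 3, 4, 5, 6, 7, 8, 9}); total cost 4 + 13 + 5 = 22.
No covering selection has total cost below 22.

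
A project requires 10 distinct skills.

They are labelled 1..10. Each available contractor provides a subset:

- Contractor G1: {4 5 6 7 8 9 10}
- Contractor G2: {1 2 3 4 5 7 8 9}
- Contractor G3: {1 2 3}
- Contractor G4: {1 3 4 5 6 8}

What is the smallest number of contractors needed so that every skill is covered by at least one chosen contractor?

Take {G1, G3}. Their union is {1, 2, 3, 4, 5, 6, 7, 8, 9, 10}, which is all 10 skills.
No single contractor has all 10 skills (the largest, G2, has 8), so 2 is optimal.

2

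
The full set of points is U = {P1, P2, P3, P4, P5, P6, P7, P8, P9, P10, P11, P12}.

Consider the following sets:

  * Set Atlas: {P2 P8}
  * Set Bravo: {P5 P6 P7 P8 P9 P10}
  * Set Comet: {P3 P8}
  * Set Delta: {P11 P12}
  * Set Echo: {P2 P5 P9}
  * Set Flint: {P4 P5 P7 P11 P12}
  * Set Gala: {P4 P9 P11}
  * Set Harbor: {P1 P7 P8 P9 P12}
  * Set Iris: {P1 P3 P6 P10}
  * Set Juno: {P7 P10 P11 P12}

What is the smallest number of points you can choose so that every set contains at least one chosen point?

The 4 points {P5, P6, P8, P11} hit every set.
No choice of 3 points meets every set, so 4 is the minimum.

4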